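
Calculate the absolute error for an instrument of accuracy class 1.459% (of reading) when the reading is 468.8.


Absolute error = (accuracy% / 100) * reading.
Error = (1.459 / 100) * 468.8
Error = 0.01459 * 468.8
Error = 6.8398

6.8398


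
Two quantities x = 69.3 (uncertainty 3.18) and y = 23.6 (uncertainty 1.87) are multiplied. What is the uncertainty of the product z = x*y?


For a product z = x*y, the relative uncertainty is:
uz/z = sqrt((ux/x)^2 + (uy/y)^2)
Relative uncertainties: ux/x = 3.18/69.3 = 0.045887
uy/y = 1.87/23.6 = 0.079237
z = 69.3 * 23.6 = 1635.5
uz = 1635.5 * sqrt(0.045887^2 + 0.079237^2) = 149.753

149.753


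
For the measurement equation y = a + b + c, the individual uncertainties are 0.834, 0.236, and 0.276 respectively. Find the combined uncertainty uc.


For a sum of independent quantities, uc = sqrt(u1^2 + u2^2 + u3^2).
uc = sqrt(0.834^2 + 0.236^2 + 0.276^2)
uc = sqrt(0.695556 + 0.055696 + 0.076176)
uc = 0.9096

0.9096


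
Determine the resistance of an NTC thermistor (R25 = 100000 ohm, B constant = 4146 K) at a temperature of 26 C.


NTC thermistor equation: Rt = R25 * exp(B * (1/T - 1/T25)).
T in Kelvin: 299.15 K, T25 = 298.15 K
1/T - 1/T25 = 1/299.15 - 1/298.15 = -1.121e-05
B * (1/T - 1/T25) = 4146 * -1.121e-05 = -0.0465
Rt = 100000 * exp(-0.0465) = 95458.0 ohm

95458.0 ohm


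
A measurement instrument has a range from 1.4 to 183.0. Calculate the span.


Span = upper range - lower range.
Span = 183.0 - (1.4)
Span = 181.6

181.6


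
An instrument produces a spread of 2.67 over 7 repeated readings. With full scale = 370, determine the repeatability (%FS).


Repeatability = (spread / full scale) * 100%.
R = (2.67 / 370) * 100
R = 0.722 %FS

0.722 %FS


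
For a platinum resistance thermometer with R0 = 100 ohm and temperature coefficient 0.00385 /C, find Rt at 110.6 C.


The RTD equation: Rt = R0 * (1 + alpha * T).
Rt = 100 * (1 + 0.00385 * 110.6)
Rt = 100 * (1 + 0.42581)
Rt = 100 * 1.42581
Rt = 142.581 ohm

142.581 ohm


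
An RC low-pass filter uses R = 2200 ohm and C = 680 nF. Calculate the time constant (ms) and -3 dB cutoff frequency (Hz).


Time constant: tau = R * C.
tau = 2200 * 6.80e-07 = 0.001496 s
tau = 1.496 ms
Cutoff frequency: fc = 1 / (2*pi*R*C).
fc = 1 / (2*pi*0.001496) = 106.39 Hz

tau = 1.496 ms, fc = 106.39 Hz


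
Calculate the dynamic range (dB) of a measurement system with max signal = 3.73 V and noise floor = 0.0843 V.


Dynamic range = 20 * log10(Vmax / Vnoise).
DR = 20 * log10(3.73 / 0.0843)
DR = 20 * log10(44.25)
DR = 32.92 dB

32.92 dB


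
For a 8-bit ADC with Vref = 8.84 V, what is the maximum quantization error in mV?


The maximum quantization error is +/- LSB/2.
LSB = Vref / 2^n = 8.84 / 256 = 0.03453125 V
Max error = LSB / 2 = 0.03453125 / 2 = 0.01726562 V
Max error = 17.2656 mV

17.2656 mV


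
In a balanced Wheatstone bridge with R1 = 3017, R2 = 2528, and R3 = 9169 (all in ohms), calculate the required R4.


At balance: R1*R4 = R2*R3, so R4 = R2*R3/R1.
R4 = 2528 * 9169 / 3017
R4 = 23179232 / 3017
R4 = 7682.87 ohm

7682.87 ohm


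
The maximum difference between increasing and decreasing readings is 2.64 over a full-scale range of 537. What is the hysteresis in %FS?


Hysteresis = (max difference / full scale) * 100%.
H = (2.64 / 537) * 100
H = 0.492 %FS

0.492 %FS


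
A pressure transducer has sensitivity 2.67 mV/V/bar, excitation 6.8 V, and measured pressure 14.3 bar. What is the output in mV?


Output = sensitivity * Vex * P.
Vout = 2.67 * 6.8 * 14.3
Vout = 18.156 * 14.3
Vout = 259.63 mV

259.63 mV


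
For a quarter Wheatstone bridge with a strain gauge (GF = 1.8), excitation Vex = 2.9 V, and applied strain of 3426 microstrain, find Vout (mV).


Quarter bridge output: Vout = (GF * epsilon * Vex) / 4.
Vout = (1.8 * 3426e-6 * 2.9) / 4
Vout = 0.01788372 / 4 V
Vout = 0.00447093 V = 4.4709 mV

4.4709 mV


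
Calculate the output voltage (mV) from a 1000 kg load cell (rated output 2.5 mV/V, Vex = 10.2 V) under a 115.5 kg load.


Vout = rated_output * Vex * (load / capacity).
Vout = 2.5 * 10.2 * (115.5 / 1000)
Vout = 2.5 * 10.2 * 0.1155
Vout = 2.945 mV

2.945 mV


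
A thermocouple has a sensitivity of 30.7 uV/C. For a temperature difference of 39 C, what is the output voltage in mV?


The thermocouple output V = sensitivity * dT.
V = 30.7 uV/C * 39 C
V = 1197.3 uV
V = 1.197 mV

1.197 mV


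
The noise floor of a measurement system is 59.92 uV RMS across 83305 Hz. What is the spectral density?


Noise spectral density = Vrms / sqrt(BW).
NSD = 59.92 / sqrt(83305)
NSD = 59.92 / 288.6261
NSD = 0.2076 uV/sqrt(Hz)

0.2076 uV/sqrt(Hz)


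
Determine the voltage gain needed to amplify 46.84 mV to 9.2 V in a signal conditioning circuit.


Gain = Vout / Vin (converting to same units).
G = 9.2 V / 46.84 mV
G = 9200.0 mV / 46.84 mV
G = 196.41

196.41


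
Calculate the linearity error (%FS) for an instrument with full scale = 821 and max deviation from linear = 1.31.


Linearity error = (max deviation / full scale) * 100%.
Linearity = (1.31 / 821) * 100
Linearity = 0.16 %FS

0.16 %FS


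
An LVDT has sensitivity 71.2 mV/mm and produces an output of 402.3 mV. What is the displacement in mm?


Displacement = Vout / sensitivity.
d = 402.3 / 71.2
d = 5.65 mm

5.65 mm


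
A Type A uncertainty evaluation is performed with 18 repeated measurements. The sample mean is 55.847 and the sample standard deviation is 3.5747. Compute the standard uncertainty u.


The standard uncertainty for Type A evaluation is u = s / sqrt(n).
u = 3.5747 / sqrt(18)
u = 3.5747 / 4.2426
u = 0.8426

0.8426


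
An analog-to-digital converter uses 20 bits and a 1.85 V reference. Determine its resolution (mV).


The resolution (LSB) of an ADC is Vref / 2^n.
LSB = 1.85 / 2^20
LSB = 1.85 / 1048576
LSB = 1.76e-06 V = 0.0017643 mV

0.0017643 mV


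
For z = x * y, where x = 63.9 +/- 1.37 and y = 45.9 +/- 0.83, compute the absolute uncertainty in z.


For a product z = x*y, the relative uncertainty is:
uz/z = sqrt((ux/x)^2 + (uy/y)^2)
Relative uncertainties: ux/x = 1.37/63.9 = 0.02144
uy/y = 0.83/45.9 = 0.018083
z = 63.9 * 45.9 = 2933.0
uz = 2933.0 * sqrt(0.02144^2 + 0.018083^2) = 82.263

82.263


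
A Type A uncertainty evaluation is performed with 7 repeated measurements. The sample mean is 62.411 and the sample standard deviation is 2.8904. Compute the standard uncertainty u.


The standard uncertainty for Type A evaluation is u = s / sqrt(n).
u = 2.8904 / sqrt(7)
u = 2.8904 / 2.6458
u = 1.0925

1.0925


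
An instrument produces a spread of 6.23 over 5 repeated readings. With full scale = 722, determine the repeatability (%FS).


Repeatability = (spread / full scale) * 100%.
R = (6.23 / 722) * 100
R = 0.863 %FS

0.863 %FS


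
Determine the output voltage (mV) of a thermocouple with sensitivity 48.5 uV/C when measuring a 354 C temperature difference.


The thermocouple output V = sensitivity * dT.
V = 48.5 uV/C * 354 C
V = 17169.0 uV
V = 17.169 mV

17.169 mV


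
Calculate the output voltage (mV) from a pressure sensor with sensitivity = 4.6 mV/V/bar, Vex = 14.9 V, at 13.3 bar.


Output = sensitivity * Vex * P.
Vout = 4.6 * 14.9 * 13.3
Vout = 68.54 * 13.3
Vout = 911.58 mV

911.58 mV


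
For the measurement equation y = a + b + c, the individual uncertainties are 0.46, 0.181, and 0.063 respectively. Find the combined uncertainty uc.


For a sum of independent quantities, uc = sqrt(u1^2 + u2^2 + u3^2).
uc = sqrt(0.46^2 + 0.181^2 + 0.063^2)
uc = sqrt(0.2116 + 0.032761 + 0.003969)
uc = 0.4983

0.4983


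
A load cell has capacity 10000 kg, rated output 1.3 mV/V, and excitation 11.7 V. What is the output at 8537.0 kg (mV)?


Vout = rated_output * Vex * (load / capacity).
Vout = 1.3 * 11.7 * (8537.0 / 10000)
Vout = 1.3 * 11.7 * 0.8537
Vout = 12.985 mV

12.985 mV


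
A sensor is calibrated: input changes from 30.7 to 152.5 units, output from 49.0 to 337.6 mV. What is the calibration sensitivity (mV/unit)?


Sensitivity = (y2 - y1) / (x2 - x1).
S = (337.6 - 49.0) / (152.5 - 30.7)
S = 288.6 / 121.8
S = 2.3695 mV/unit

2.3695 mV/unit


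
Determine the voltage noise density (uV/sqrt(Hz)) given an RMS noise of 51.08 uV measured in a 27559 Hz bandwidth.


Noise spectral density = Vrms / sqrt(BW).
NSD = 51.08 / sqrt(27559)
NSD = 51.08 / 166.009
NSD = 0.3077 uV/sqrt(Hz)

0.3077 uV/sqrt(Hz)


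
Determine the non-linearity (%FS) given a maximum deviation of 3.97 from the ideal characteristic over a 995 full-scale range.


Linearity error = (max deviation / full scale) * 100%.
Linearity = (3.97 / 995) * 100
Linearity = 0.399 %FS

0.399 %FS


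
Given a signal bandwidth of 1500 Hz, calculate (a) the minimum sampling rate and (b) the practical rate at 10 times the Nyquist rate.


By Nyquist theorem, fs_min = 2 * fmax.
fs_min = 2 * 1500 = 3000 Hz
Practical rate = 10 * fs_min = 10 * 3000 = 30000 Hz

fs_min = 3000 Hz, fs_practical = 30000 Hz


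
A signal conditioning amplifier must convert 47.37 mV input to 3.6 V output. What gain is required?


Gain = Vout / Vin (converting to same units).
G = 3.6 V / 47.37 mV
G = 3600.0 mV / 47.37 mV
G = 76.0

76.0


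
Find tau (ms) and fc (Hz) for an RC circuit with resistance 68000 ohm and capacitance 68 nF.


Time constant: tau = R * C.
tau = 68000 * 6.80e-08 = 0.004624 s
tau = 4.624 ms
Cutoff frequency: fc = 1 / (2*pi*R*C).
fc = 1 / (2*pi*0.004624) = 34.42 Hz

tau = 4.624 ms, fc = 34.42 Hz


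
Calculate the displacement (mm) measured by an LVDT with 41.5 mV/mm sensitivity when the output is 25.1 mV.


Displacement = Vout / sensitivity.
d = 25.1 / 41.5
d = 0.605 mm

0.605 mm


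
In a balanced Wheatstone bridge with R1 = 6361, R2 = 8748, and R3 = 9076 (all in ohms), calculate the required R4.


At balance: R1*R4 = R2*R3, so R4 = R2*R3/R1.
R4 = 8748 * 9076 / 6361
R4 = 79396848 / 6361
R4 = 12481.82 ohm

12481.82 ohm


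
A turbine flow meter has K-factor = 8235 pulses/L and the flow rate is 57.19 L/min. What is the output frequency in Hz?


Frequency = K * Q / 60 (converting L/min to L/s).
f = 8235 * 57.19 / 60
f = 470959.65 / 60
f = 7849.33 Hz

7849.33 Hz


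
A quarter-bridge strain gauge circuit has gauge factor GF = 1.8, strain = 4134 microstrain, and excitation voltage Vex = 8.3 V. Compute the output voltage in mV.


Quarter bridge output: Vout = (GF * epsilon * Vex) / 4.
Vout = (1.8 * 4134e-6 * 8.3) / 4
Vout = 0.06176196 / 4 V
Vout = 0.01544049 V = 15.4405 mV

15.4405 mV


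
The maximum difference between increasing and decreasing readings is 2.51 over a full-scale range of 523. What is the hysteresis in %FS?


Hysteresis = (max difference / full scale) * 100%.
H = (2.51 / 523) * 100
H = 0.48 %FS

0.48 %FS


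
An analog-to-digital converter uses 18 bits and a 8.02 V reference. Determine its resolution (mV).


The resolution (LSB) of an ADC is Vref / 2^n.
LSB = 8.02 / 2^18
LSB = 8.02 / 262144
LSB = 3.059e-05 V = 0.03059387 mV

0.03059387 mV


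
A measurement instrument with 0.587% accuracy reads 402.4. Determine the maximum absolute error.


Absolute error = (accuracy% / 100) * reading.
Error = (0.587 / 100) * 402.4
Error = 0.00587 * 402.4
Error = 2.3621

2.3621


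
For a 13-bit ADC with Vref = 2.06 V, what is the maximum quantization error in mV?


The maximum quantization error is +/- LSB/2.
LSB = Vref / 2^n = 2.06 / 8192 = 0.00025146 V
Max error = LSB / 2 = 0.00025146 / 2 = 0.00012573 V
Max error = 0.1257 mV

0.1257 mV


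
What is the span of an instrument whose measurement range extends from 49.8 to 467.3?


Span = upper range - lower range.
Span = 467.3 - (49.8)
Span = 417.5

417.5


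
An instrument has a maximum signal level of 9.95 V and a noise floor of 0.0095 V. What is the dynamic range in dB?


Dynamic range = 20 * log10(Vmax / Vnoise).
DR = 20 * log10(9.95 / 0.0095)
DR = 20 * log10(1047.37)
DR = 60.4 dB

60.4 dB


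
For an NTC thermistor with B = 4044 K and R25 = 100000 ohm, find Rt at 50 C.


NTC thermistor equation: Rt = R25 * exp(B * (1/T - 1/T25)).
T in Kelvin: 323.15 K, T25 = 298.15 K
1/T - 1/T25 = 1/323.15 - 1/298.15 = -0.00025948
B * (1/T - 1/T25) = 4044 * -0.00025948 = -1.0493
Rt = 100000 * exp(-1.0493) = 35017.2 ohm

35017.2 ohm


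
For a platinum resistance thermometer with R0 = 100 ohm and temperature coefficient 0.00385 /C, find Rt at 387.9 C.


The RTD equation: Rt = R0 * (1 + alpha * T).
Rt = 100 * (1 + 0.00385 * 387.9)
Rt = 100 * (1 + 1.493415)
Rt = 100 * 2.493415
Rt = 249.341 ohm

249.341 ohm


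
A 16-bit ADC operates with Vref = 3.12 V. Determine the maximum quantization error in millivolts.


The maximum quantization error is +/- LSB/2.
LSB = Vref / 2^n = 3.12 / 65536 = 4.761e-05 V
Max error = LSB / 2 = 4.761e-05 / 2 = 2.38e-05 V
Max error = 0.0238 mV

0.0238 mV


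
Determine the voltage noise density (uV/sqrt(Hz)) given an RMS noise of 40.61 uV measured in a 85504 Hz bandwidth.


Noise spectral density = Vrms / sqrt(BW).
NSD = 40.61 / sqrt(85504)
NSD = 40.61 / 292.4107
NSD = 0.1389 uV/sqrt(Hz)

0.1389 uV/sqrt(Hz)


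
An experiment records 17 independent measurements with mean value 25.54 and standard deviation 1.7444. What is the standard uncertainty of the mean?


The standard uncertainty for Type A evaluation is u = s / sqrt(n).
u = 1.7444 / sqrt(17)
u = 1.7444 / 4.1231
u = 0.4231

0.4231


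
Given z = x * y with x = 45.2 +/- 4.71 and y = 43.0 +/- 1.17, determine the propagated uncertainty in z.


For a product z = x*y, the relative uncertainty is:
uz/z = sqrt((ux/x)^2 + (uy/y)^2)
Relative uncertainties: ux/x = 4.71/45.2 = 0.104204
uy/y = 1.17/43.0 = 0.027209
z = 45.2 * 43.0 = 1943.6
uz = 1943.6 * sqrt(0.104204^2 + 0.027209^2) = 209.321

209.321


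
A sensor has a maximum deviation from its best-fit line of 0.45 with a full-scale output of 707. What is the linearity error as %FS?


Linearity error = (max deviation / full scale) * 100%.
Linearity = (0.45 / 707) * 100
Linearity = 0.064 %FS

0.064 %FS


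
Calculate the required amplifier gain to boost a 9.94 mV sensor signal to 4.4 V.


Gain = Vout / Vin (converting to same units).
G = 4.4 V / 9.94 mV
G = 4400.0 mV / 9.94 mV
G = 442.66

442.66


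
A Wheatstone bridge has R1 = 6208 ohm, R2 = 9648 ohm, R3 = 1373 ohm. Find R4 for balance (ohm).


At balance: R1*R4 = R2*R3, so R4 = R2*R3/R1.
R4 = 9648 * 1373 / 6208
R4 = 13246704 / 6208
R4 = 2133.81 ohm

2133.81 ohm


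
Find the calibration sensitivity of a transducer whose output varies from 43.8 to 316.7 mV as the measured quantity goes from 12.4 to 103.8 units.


Sensitivity = (y2 - y1) / (x2 - x1).
S = (316.7 - 43.8) / (103.8 - 12.4)
S = 272.9 / 91.4
S = 2.9858 mV/unit

2.9858 mV/unit


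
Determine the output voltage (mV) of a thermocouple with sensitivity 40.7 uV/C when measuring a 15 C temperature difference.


The thermocouple output V = sensitivity * dT.
V = 40.7 uV/C * 15 C
V = 610.5 uV
V = 0.611 mV

0.611 mV


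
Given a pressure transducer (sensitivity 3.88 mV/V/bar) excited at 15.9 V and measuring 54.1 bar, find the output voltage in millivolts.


Output = sensitivity * Vex * P.
Vout = 3.88 * 15.9 * 54.1
Vout = 61.692 * 54.1
Vout = 3337.54 mV

3337.54 mV


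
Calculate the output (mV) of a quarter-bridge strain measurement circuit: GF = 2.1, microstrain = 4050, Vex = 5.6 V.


Quarter bridge output: Vout = (GF * epsilon * Vex) / 4.
Vout = (2.1 * 4050e-6 * 5.6) / 4
Vout = 0.047628 / 4 V
Vout = 0.011907 V = 11.907 mV

11.907 mV


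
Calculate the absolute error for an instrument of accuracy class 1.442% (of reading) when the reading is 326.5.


Absolute error = (accuracy% / 100) * reading.
Error = (1.442 / 100) * 326.5
Error = 0.01442 * 326.5
Error = 4.7081

4.7081


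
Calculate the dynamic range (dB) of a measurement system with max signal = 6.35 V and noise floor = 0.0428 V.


Dynamic range = 20 * log10(Vmax / Vnoise).
DR = 20 * log10(6.35 / 0.0428)
DR = 20 * log10(148.36)
DR = 43.43 dB

43.43 dB


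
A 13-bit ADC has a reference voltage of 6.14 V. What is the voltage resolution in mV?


The resolution (LSB) of an ADC is Vref / 2^n.
LSB = 6.14 / 2^13
LSB = 6.14 / 8192
LSB = 0.00074951 V = 0.74951172 mV

0.74951172 mV


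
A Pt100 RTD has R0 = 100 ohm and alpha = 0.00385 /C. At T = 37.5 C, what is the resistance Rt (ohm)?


The RTD equation: Rt = R0 * (1 + alpha * T).
Rt = 100 * (1 + 0.00385 * 37.5)
Rt = 100 * (1 + 0.144375)
Rt = 100 * 1.144375
Rt = 114.437 ohm

114.437 ohm


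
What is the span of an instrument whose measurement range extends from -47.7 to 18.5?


Span = upper range - lower range.
Span = 18.5 - (-47.7)
Span = 66.2

66.2


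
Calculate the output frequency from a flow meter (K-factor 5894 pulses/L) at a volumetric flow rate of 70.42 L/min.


Frequency = K * Q / 60 (converting L/min to L/s).
f = 5894 * 70.42 / 60
f = 415055.48 / 60
f = 6917.59 Hz

6917.59 Hz


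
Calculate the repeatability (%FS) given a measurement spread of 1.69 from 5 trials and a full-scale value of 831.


Repeatability = (spread / full scale) * 100%.
R = (1.69 / 831) * 100
R = 0.203 %FS

0.203 %FS


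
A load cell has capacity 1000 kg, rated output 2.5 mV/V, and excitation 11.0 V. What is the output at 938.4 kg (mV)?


Vout = rated_output * Vex * (load / capacity).
Vout = 2.5 * 11.0 * (938.4 / 1000)
Vout = 2.5 * 11.0 * 0.9384
Vout = 25.806 mV

25.806 mV


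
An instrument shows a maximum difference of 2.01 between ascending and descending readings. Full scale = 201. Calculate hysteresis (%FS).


Hysteresis = (max difference / full scale) * 100%.
H = (2.01 / 201) * 100
H = 1.0 %FS

1.0 %FS


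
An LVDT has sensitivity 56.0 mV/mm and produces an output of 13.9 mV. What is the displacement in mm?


Displacement = Vout / sensitivity.
d = 13.9 / 56.0
d = 0.248 mm

0.248 mm


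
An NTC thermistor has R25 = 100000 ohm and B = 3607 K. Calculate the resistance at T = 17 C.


NTC thermistor equation: Rt = R25 * exp(B * (1/T - 1/T25)).
T in Kelvin: 290.15 K, T25 = 298.15 K
1/T - 1/T25 = 1/290.15 - 1/298.15 = 9.248e-05
B * (1/T - 1/T25) = 3607 * 9.248e-05 = 0.3336
Rt = 100000 * exp(0.3336) = 139593.4 ohm

139593.4 ohm


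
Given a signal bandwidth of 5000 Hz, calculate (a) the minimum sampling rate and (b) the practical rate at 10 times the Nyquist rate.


By Nyquist theorem, fs_min = 2 * fmax.
fs_min = 2 * 5000 = 10000 Hz
Practical rate = 10 * fs_min = 10 * 10000 = 100000 Hz

fs_min = 10000 Hz, fs_practical = 100000 Hz


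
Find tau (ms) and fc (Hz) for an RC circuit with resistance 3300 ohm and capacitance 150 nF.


Time constant: tau = R * C.
tau = 3300 * 1.50e-07 = 0.000495 s
tau = 0.495 ms
Cutoff frequency: fc = 1 / (2*pi*R*C).
fc = 1 / (2*pi*0.000495) = 321.53 Hz

tau = 0.495 ms, fc = 321.53 Hz


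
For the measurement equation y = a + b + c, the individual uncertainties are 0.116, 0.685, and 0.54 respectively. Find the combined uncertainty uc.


For a sum of independent quantities, uc = sqrt(u1^2 + u2^2 + u3^2).
uc = sqrt(0.116^2 + 0.685^2 + 0.54^2)
uc = sqrt(0.013456 + 0.469225 + 0.2916)
uc = 0.8799

0.8799


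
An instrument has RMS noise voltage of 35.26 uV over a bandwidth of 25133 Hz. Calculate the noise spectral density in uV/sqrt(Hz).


Noise spectral density = Vrms / sqrt(BW).
NSD = 35.26 / sqrt(25133)
NSD = 35.26 / 158.5339
NSD = 0.2224 uV/sqrt(Hz)

0.2224 uV/sqrt(Hz)


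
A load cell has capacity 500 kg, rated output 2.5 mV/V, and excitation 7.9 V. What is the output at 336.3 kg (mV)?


Vout = rated_output * Vex * (load / capacity).
Vout = 2.5 * 7.9 * (336.3 / 500)
Vout = 2.5 * 7.9 * 0.6726
Vout = 13.284 mV

13.284 mV


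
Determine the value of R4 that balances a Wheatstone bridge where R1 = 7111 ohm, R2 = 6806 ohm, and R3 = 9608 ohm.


At balance: R1*R4 = R2*R3, so R4 = R2*R3/R1.
R4 = 6806 * 9608 / 7111
R4 = 65392048 / 7111
R4 = 9195.9 ohm

9195.9 ohm


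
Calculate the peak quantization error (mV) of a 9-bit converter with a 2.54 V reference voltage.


The maximum quantization error is +/- LSB/2.
LSB = Vref / 2^n = 2.54 / 512 = 0.00496094 V
Max error = LSB / 2 = 0.00496094 / 2 = 0.00248047 V
Max error = 2.4805 mV

2.4805 mV


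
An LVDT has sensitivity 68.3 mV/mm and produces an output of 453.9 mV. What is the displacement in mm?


Displacement = Vout / sensitivity.
d = 453.9 / 68.3
d = 6.646 mm

6.646 mm


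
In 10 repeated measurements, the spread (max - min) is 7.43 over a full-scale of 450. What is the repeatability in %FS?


Repeatability = (spread / full scale) * 100%.
R = (7.43 / 450) * 100
R = 1.651 %FS

1.651 %FS


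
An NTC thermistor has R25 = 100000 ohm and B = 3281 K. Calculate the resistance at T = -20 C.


NTC thermistor equation: Rt = R25 * exp(B * (1/T - 1/T25)).
T in Kelvin: 253.15 K, T25 = 298.15 K
1/T - 1/T25 = 1/253.15 - 1/298.15 = 0.00059621
B * (1/T - 1/T25) = 3281 * 0.00059621 = 1.9562
Rt = 100000 * exp(1.9562) = 707217.0 ohm

707217.0 ohm


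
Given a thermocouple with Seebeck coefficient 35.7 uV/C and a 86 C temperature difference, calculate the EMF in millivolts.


The thermocouple output V = sensitivity * dT.
V = 35.7 uV/C * 86 C
V = 3070.2 uV
V = 3.07 mV

3.07 mV


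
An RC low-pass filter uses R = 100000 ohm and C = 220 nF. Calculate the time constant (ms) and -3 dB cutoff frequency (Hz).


Time constant: tau = R * C.
tau = 100000 * 2.20e-07 = 0.022 s
tau = 22.0 ms
Cutoff frequency: fc = 1 / (2*pi*R*C).
fc = 1 / (2*pi*0.022) = 7.23 Hz

tau = 22.0 ms, fc = 7.23 Hz


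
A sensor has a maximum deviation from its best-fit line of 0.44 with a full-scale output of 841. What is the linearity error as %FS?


Linearity error = (max deviation / full scale) * 100%.
Linearity = (0.44 / 841) * 100
Linearity = 0.052 %FS

0.052 %FS


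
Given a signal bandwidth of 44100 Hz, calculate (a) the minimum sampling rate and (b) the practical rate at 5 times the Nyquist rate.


By Nyquist theorem, fs_min = 2 * fmax.
fs_min = 2 * 44100 = 88200 Hz
Practical rate = 5 * fs_min = 5 * 88200 = 441000 Hz

fs_min = 88200 Hz, fs_practical = 441000 Hz


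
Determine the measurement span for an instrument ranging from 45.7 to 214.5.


Span = upper range - lower range.
Span = 214.5 - (45.7)
Span = 168.8

168.8


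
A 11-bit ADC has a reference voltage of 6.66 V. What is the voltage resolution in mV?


The resolution (LSB) of an ADC is Vref / 2^n.
LSB = 6.66 / 2^11
LSB = 6.66 / 2048
LSB = 0.00325195 V = 3.25195312 mV

3.25195312 mV


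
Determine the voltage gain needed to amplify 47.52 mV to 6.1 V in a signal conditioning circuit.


Gain = Vout / Vin (converting to same units).
G = 6.1 V / 47.52 mV
G = 6100.0 mV / 47.52 mV
G = 128.37

128.37


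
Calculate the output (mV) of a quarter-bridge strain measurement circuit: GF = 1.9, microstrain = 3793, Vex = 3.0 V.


Quarter bridge output: Vout = (GF * epsilon * Vex) / 4.
Vout = (1.9 * 3793e-6 * 3.0) / 4
Vout = 0.0216201 / 4 V
Vout = 0.00540502 V = 5.405 mV

5.405 mV


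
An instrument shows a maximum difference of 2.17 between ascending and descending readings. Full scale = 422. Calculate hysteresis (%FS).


Hysteresis = (max difference / full scale) * 100%.
H = (2.17 / 422) * 100
H = 0.514 %FS

0.514 %FS


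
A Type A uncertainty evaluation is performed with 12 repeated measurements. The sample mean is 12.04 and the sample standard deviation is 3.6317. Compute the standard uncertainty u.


The standard uncertainty for Type A evaluation is u = s / sqrt(n).
u = 3.6317 / sqrt(12)
u = 3.6317 / 3.4641
u = 1.0484

1.0484


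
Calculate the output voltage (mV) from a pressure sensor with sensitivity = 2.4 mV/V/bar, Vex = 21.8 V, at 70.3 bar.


Output = sensitivity * Vex * P.
Vout = 2.4 * 21.8 * 70.3
Vout = 52.32 * 70.3
Vout = 3678.1 mV

3678.1 mV


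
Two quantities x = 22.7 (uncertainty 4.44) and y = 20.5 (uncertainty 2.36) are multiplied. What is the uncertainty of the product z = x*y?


For a product z = x*y, the relative uncertainty is:
uz/z = sqrt((ux/x)^2 + (uy/y)^2)
Relative uncertainties: ux/x = 4.44/22.7 = 0.195595
uy/y = 2.36/20.5 = 0.115122
z = 22.7 * 20.5 = 465.3
uz = 465.3 * sqrt(0.195595^2 + 0.115122^2) = 105.615

105.615


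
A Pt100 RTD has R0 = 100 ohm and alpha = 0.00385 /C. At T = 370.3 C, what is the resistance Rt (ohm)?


The RTD equation: Rt = R0 * (1 + alpha * T).
Rt = 100 * (1 + 0.00385 * 370.3)
Rt = 100 * (1 + 1.425655)
Rt = 100 * 2.425655
Rt = 242.565 ohm

242.565 ohm


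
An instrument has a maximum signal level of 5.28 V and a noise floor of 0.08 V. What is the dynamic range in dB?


Dynamic range = 20 * log10(Vmax / Vnoise).
DR = 20 * log10(5.28 / 0.08)
DR = 20 * log10(66.0)
DR = 36.39 dB

36.39 dB


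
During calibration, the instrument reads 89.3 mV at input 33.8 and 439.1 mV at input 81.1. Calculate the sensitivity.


Sensitivity = (y2 - y1) / (x2 - x1).
S = (439.1 - 89.3) / (81.1 - 33.8)
S = 349.8 / 47.3
S = 7.3953 mV/unit

7.3953 mV/unit


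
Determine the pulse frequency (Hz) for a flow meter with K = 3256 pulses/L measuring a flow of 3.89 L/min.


Frequency = K * Q / 60 (converting L/min to L/s).
f = 3256 * 3.89 / 60
f = 12665.84 / 60
f = 211.1 Hz

211.1 Hz


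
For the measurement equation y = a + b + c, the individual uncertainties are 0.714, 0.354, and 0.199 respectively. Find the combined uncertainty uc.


For a sum of independent quantities, uc = sqrt(u1^2 + u2^2 + u3^2).
uc = sqrt(0.714^2 + 0.354^2 + 0.199^2)
uc = sqrt(0.509796 + 0.125316 + 0.039601)
uc = 0.8214

0.8214


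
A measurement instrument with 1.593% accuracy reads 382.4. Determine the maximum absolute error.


Absolute error = (accuracy% / 100) * reading.
Error = (1.593 / 100) * 382.4
Error = 0.01593 * 382.4
Error = 6.0916

6.0916


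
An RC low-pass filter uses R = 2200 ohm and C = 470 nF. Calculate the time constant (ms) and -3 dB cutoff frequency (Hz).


Time constant: tau = R * C.
tau = 2200 * 4.70e-07 = 0.001034 s
tau = 1.034 ms
Cutoff frequency: fc = 1 / (2*pi*R*C).
fc = 1 / (2*pi*0.001034) = 153.92 Hz

tau = 1.034 ms, fc = 153.92 Hz


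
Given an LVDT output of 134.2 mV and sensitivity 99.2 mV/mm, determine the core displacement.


Displacement = Vout / sensitivity.
d = 134.2 / 99.2
d = 1.353 mm

1.353 mm


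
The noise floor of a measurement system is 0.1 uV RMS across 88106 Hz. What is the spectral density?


Noise spectral density = Vrms / sqrt(BW).
NSD = 0.1 / sqrt(88106)
NSD = 0.1 / 296.8265
NSD = 0.0003 uV/sqrt(Hz)

0.0003 uV/sqrt(Hz)


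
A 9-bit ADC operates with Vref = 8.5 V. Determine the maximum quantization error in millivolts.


The maximum quantization error is +/- LSB/2.
LSB = Vref / 2^n = 8.5 / 512 = 0.01660156 V
Max error = LSB / 2 = 0.01660156 / 2 = 0.00830078 V
Max error = 8.3008 mV

8.3008 mV


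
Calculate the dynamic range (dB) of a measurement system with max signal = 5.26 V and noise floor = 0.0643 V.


Dynamic range = 20 * log10(Vmax / Vnoise).
DR = 20 * log10(5.26 / 0.0643)
DR = 20 * log10(81.8)
DR = 38.26 dB

38.26 dB


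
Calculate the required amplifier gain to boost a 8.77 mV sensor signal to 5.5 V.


Gain = Vout / Vin (converting to same units).
G = 5.5 V / 8.77 mV
G = 5500.0 mV / 8.77 mV
G = 627.14

627.14


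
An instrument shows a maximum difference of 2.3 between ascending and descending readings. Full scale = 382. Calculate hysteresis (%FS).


Hysteresis = (max difference / full scale) * 100%.
H = (2.3 / 382) * 100
H = 0.602 %FS

0.602 %FS


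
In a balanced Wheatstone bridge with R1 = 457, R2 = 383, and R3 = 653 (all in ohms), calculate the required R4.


At balance: R1*R4 = R2*R3, so R4 = R2*R3/R1.
R4 = 383 * 653 / 457
R4 = 250099 / 457
R4 = 547.26 ohm

547.26 ohm


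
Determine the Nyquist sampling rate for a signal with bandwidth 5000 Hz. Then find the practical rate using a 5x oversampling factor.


By Nyquist theorem, fs_min = 2 * fmax.
fs_min = 2 * 5000 = 10000 Hz
Practical rate = 5 * fs_min = 5 * 10000 = 50000 Hz

fs_min = 10000 Hz, fs_practical = 50000 Hz


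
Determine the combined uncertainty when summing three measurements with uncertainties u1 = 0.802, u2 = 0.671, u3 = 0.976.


For a sum of independent quantities, uc = sqrt(u1^2 + u2^2 + u3^2).
uc = sqrt(0.802^2 + 0.671^2 + 0.976^2)
uc = sqrt(0.643204 + 0.450241 + 0.952576)
uc = 1.4304

1.4304


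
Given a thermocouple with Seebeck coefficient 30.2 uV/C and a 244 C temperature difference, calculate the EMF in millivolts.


The thermocouple output V = sensitivity * dT.
V = 30.2 uV/C * 244 C
V = 7368.8 uV
V = 7.369 mV

7.369 mV


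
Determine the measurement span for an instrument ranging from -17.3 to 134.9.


Span = upper range - lower range.
Span = 134.9 - (-17.3)
Span = 152.2

152.2


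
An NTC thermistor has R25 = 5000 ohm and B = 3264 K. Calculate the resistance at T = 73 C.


NTC thermistor equation: Rt = R25 * exp(B * (1/T - 1/T25)).
T in Kelvin: 346.15 K, T25 = 298.15 K
1/T - 1/T25 = 1/346.15 - 1/298.15 = -0.0004651
B * (1/T - 1/T25) = 3264 * -0.0004651 = -1.5181
Rt = 5000 * exp(-1.5181) = 1095.7 ohm

1095.7 ohm


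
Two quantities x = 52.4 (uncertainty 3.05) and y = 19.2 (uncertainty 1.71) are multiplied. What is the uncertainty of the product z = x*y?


For a product z = x*y, the relative uncertainty is:
uz/z = sqrt((ux/x)^2 + (uy/y)^2)
Relative uncertainties: ux/x = 3.05/52.4 = 0.058206
uy/y = 1.71/19.2 = 0.089063
z = 52.4 * 19.2 = 1006.1
uz = 1006.1 * sqrt(0.058206^2 + 0.089063^2) = 107.043

107.043


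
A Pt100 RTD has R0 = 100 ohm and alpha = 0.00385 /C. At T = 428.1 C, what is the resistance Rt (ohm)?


The RTD equation: Rt = R0 * (1 + alpha * T).
Rt = 100 * (1 + 0.00385 * 428.1)
Rt = 100 * (1 + 1.648185)
Rt = 100 * 2.648185
Rt = 264.819 ohm

264.819 ohm


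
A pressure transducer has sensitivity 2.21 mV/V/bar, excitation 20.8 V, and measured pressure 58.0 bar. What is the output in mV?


Output = sensitivity * Vex * P.
Vout = 2.21 * 20.8 * 58.0
Vout = 45.968 * 58.0
Vout = 2666.14 mV

2666.14 mV


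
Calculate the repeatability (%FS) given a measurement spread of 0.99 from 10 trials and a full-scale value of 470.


Repeatability = (spread / full scale) * 100%.
R = (0.99 / 470) * 100
R = 0.211 %FS

0.211 %FS


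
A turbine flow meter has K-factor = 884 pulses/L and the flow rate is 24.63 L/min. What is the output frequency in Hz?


Frequency = K * Q / 60 (converting L/min to L/s).
f = 884 * 24.63 / 60
f = 21772.92 / 60
f = 362.88 Hz

362.88 Hz


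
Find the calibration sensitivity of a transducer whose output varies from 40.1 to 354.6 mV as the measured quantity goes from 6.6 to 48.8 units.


Sensitivity = (y2 - y1) / (x2 - x1).
S = (354.6 - 40.1) / (48.8 - 6.6)
S = 314.5 / 42.2
S = 7.4526 mV/unit

7.4526 mV/unit


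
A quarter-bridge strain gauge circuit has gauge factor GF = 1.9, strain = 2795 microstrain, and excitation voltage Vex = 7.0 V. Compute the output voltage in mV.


Quarter bridge output: Vout = (GF * epsilon * Vex) / 4.
Vout = (1.9 * 2795e-6 * 7.0) / 4
Vout = 0.0371735 / 4 V
Vout = 0.00929337 V = 9.2934 mV

9.2934 mV


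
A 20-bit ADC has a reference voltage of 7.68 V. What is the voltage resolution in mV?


The resolution (LSB) of an ADC is Vref / 2^n.
LSB = 7.68 / 2^20
LSB = 7.68 / 1048576
LSB = 7.32e-06 V = 0.00732422 mV

0.00732422 mV


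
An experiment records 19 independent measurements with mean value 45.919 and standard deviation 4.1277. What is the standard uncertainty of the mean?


The standard uncertainty for Type A evaluation is u = s / sqrt(n).
u = 4.1277 / sqrt(19)
u = 4.1277 / 4.3589
u = 0.947

0.947


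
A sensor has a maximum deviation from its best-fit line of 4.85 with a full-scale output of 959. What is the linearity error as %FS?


Linearity error = (max deviation / full scale) * 100%.
Linearity = (4.85 / 959) * 100
Linearity = 0.506 %FS

0.506 %FS


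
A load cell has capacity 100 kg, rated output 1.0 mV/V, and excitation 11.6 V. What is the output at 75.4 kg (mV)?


Vout = rated_output * Vex * (load / capacity).
Vout = 1.0 * 11.6 * (75.4 / 100)
Vout = 1.0 * 11.6 * 0.754
Vout = 8.746 mV

8.746 mV


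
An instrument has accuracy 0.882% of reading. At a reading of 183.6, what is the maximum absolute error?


Absolute error = (accuracy% / 100) * reading.
Error = (0.882 / 100) * 183.6
Error = 0.00882 * 183.6
Error = 1.6194

1.6194


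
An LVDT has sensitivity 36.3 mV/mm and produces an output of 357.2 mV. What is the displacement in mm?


Displacement = Vout / sensitivity.
d = 357.2 / 36.3
d = 9.84 mm

9.84 mm


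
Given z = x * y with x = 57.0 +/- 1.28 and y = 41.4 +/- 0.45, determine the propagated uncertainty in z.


For a product z = x*y, the relative uncertainty is:
uz/z = sqrt((ux/x)^2 + (uy/y)^2)
Relative uncertainties: ux/x = 1.28/57.0 = 0.022456
uy/y = 0.45/41.4 = 0.01087
z = 57.0 * 41.4 = 2359.8
uz = 2359.8 * sqrt(0.022456^2 + 0.01087^2) = 58.873

58.873


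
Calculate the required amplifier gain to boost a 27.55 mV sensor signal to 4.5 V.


Gain = Vout / Vin (converting to same units).
G = 4.5 V / 27.55 mV
G = 4500.0 mV / 27.55 mV
G = 163.34

163.34


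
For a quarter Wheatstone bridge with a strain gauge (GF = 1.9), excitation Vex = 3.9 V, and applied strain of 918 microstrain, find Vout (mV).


Quarter bridge output: Vout = (GF * epsilon * Vex) / 4.
Vout = (1.9 * 918e-6 * 3.9) / 4
Vout = 0.00680238 / 4 V
Vout = 0.00170059 V = 1.7006 mV

1.7006 mV


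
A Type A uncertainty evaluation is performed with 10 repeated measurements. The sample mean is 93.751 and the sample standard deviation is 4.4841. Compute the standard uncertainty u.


The standard uncertainty for Type A evaluation is u = s / sqrt(n).
u = 4.4841 / sqrt(10)
u = 4.4841 / 3.1623
u = 1.418

1.418


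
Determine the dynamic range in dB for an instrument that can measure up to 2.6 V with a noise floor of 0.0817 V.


Dynamic range = 20 * log10(Vmax / Vnoise).
DR = 20 * log10(2.6 / 0.0817)
DR = 20 * log10(31.82)
DR = 30.06 dB

30.06 dB


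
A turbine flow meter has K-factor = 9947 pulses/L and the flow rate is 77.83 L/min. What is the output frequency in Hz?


Frequency = K * Q / 60 (converting L/min to L/s).
f = 9947 * 77.83 / 60
f = 774175.01 / 60
f = 12902.92 Hz

12902.92 Hz


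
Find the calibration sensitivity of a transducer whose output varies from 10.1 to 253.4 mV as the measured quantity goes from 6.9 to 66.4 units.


Sensitivity = (y2 - y1) / (x2 - x1).
S = (253.4 - 10.1) / (66.4 - 6.9)
S = 243.3 / 59.5
S = 4.0891 mV/unit

4.0891 mV/unit


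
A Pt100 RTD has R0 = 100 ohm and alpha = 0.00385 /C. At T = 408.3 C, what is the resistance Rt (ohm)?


The RTD equation: Rt = R0 * (1 + alpha * T).
Rt = 100 * (1 + 0.00385 * 408.3)
Rt = 100 * (1 + 1.571955)
Rt = 100 * 2.571955
Rt = 257.195 ohm

257.195 ohm


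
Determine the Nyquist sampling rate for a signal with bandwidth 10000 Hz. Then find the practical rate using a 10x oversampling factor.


By Nyquist theorem, fs_min = 2 * fmax.
fs_min = 2 * 10000 = 20000 Hz
Practical rate = 10 * fs_min = 10 * 20000 = 200000 Hz

fs_min = 20000 Hz, fs_practical = 200000 Hz


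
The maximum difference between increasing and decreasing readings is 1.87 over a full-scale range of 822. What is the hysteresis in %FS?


Hysteresis = (max difference / full scale) * 100%.
H = (1.87 / 822) * 100
H = 0.227 %FS

0.227 %FS


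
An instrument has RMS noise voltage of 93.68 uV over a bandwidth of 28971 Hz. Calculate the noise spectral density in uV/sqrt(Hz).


Noise spectral density = Vrms / sqrt(BW).
NSD = 93.68 / sqrt(28971)
NSD = 93.68 / 170.2087
NSD = 0.5504 uV/sqrt(Hz)

0.5504 uV/sqrt(Hz)


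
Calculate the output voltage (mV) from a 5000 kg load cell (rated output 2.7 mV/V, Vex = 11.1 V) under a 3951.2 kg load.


Vout = rated_output * Vex * (load / capacity).
Vout = 2.7 * 11.1 * (3951.2 / 5000)
Vout = 2.7 * 11.1 * 0.79024
Vout = 23.683 mV

23.683 mV


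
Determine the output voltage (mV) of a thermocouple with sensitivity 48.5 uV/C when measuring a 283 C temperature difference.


The thermocouple output V = sensitivity * dT.
V = 48.5 uV/C * 283 C
V = 13725.5 uV
V = 13.726 mV

13.726 mV


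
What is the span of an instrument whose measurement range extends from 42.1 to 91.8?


Span = upper range - lower range.
Span = 91.8 - (42.1)
Span = 49.7

49.7


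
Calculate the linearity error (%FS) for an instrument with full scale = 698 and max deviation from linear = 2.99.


Linearity error = (max deviation / full scale) * 100%.
Linearity = (2.99 / 698) * 100
Linearity = 0.428 %FS

0.428 %FS


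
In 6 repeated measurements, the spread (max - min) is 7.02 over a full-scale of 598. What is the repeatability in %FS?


Repeatability = (spread / full scale) * 100%.
R = (7.02 / 598) * 100
R = 1.174 %FS

1.174 %FS


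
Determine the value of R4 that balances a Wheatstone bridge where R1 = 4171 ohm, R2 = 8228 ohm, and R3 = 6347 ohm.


At balance: R1*R4 = R2*R3, so R4 = R2*R3/R1.
R4 = 8228 * 6347 / 4171
R4 = 52223116 / 4171
R4 = 12520.53 ohm

12520.53 ohm


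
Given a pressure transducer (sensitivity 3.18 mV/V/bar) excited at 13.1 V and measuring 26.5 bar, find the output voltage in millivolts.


Output = sensitivity * Vex * P.
Vout = 3.18 * 13.1 * 26.5
Vout = 41.658 * 26.5
Vout = 1103.94 mV

1103.94 mV


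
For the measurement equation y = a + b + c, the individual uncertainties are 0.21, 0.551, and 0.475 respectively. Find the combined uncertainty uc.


For a sum of independent quantities, uc = sqrt(u1^2 + u2^2 + u3^2).
uc = sqrt(0.21^2 + 0.551^2 + 0.475^2)
uc = sqrt(0.0441 + 0.303601 + 0.225625)
uc = 0.7572

0.7572


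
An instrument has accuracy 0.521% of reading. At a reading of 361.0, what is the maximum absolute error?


Absolute error = (accuracy% / 100) * reading.
Error = (0.521 / 100) * 361.0
Error = 0.00521 * 361.0
Error = 1.8808

1.8808


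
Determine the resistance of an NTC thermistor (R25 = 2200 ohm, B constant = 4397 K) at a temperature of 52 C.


NTC thermistor equation: Rt = R25 * exp(B * (1/T - 1/T25)).
T in Kelvin: 325.15 K, T25 = 298.15 K
1/T - 1/T25 = 1/325.15 - 1/298.15 = -0.00027851
B * (1/T - 1/T25) = 4397 * -0.00027851 = -1.2246
Rt = 2200 * exp(-1.2246) = 646.5 ohm

646.5 ohm


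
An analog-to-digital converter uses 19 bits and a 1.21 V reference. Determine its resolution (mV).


The resolution (LSB) of an ADC is Vref / 2^n.
LSB = 1.21 / 2^19
LSB = 1.21 / 524288
LSB = 2.31e-06 V = 0.00230789 mV

0.00230789 mV


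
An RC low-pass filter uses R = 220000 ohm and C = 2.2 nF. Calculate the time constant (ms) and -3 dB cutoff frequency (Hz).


Time constant: tau = R * C.
tau = 220000 * 2.20e-09 = 0.000484 s
tau = 0.484 ms
Cutoff frequency: fc = 1 / (2*pi*R*C).
fc = 1 / (2*pi*0.000484) = 328.83 Hz

tau = 0.484 ms, fc = 328.83 Hz


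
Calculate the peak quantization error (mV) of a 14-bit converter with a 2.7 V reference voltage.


The maximum quantization error is +/- LSB/2.
LSB = Vref / 2^n = 2.7 / 16384 = 0.00016479 V
Max error = LSB / 2 = 0.00016479 / 2 = 8.24e-05 V
Max error = 0.0824 mV

0.0824 mV


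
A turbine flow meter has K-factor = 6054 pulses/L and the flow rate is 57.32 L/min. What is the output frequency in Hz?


Frequency = K * Q / 60 (converting L/min to L/s).
f = 6054 * 57.32 / 60
f = 347015.28 / 60
f = 5783.59 Hz

5783.59 Hz


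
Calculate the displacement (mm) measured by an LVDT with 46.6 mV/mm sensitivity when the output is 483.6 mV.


Displacement = Vout / sensitivity.
d = 483.6 / 46.6
d = 10.378 mm

10.378 mm


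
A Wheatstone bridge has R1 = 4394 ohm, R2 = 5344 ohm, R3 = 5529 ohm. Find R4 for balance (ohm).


At balance: R1*R4 = R2*R3, so R4 = R2*R3/R1.
R4 = 5344 * 5529 / 4394
R4 = 29546976 / 4394
R4 = 6724.39 ohm

6724.39 ohm


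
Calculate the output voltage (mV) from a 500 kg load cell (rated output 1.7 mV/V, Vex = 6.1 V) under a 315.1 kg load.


Vout = rated_output * Vex * (load / capacity).
Vout = 1.7 * 6.1 * (315.1 / 500)
Vout = 1.7 * 6.1 * 0.6302
Vout = 6.535 mV

6.535 mV
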